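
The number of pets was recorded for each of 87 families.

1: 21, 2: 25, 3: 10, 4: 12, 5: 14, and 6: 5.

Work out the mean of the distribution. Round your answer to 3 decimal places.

2.862

Values: 1, 2, 3, 4, 5, 6
Σfx = 21×1 + 25×2 + 10×3 + 12×4 + 14×5 + 5×6 = 249
n = Σf = 87
Mean = 249 / 87 = 2.8621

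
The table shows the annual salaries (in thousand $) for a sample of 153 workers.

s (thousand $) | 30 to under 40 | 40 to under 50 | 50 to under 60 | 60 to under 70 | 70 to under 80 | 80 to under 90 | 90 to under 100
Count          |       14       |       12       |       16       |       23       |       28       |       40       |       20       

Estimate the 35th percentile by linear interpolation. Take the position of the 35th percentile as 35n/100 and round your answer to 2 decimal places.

65.02

Cumulative frequencies: 14, 26, 42, 65, 93, 133, 153
n = 153; position = 35n/100 = 53.55.
This falls in the class 60 to under 70: L = 60, F = 42, f = 23, h = 10.
35th percentile ≈ 60 + ((53.55 − 42) / 23) × 10 = 65.0217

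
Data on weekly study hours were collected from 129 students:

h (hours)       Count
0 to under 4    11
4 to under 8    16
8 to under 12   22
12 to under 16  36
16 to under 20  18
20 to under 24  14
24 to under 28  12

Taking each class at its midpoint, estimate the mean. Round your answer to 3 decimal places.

Midpoints: 2, 6, 10, 14, 18, 22, 26
Σfm = 11×2 + 16×6 + 22×10 + 36×14 + 18×18 + 14×22 + 12×26 = 1786
n = Σf = 129
Mean = 1786 / 129 = 13.8450

13.845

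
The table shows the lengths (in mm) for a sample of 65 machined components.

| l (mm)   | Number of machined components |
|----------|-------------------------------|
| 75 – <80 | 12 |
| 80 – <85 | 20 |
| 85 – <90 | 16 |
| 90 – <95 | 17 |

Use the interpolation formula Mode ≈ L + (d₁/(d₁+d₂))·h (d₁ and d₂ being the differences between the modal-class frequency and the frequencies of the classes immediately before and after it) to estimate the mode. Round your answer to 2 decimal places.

Modal class: 80 – <85 (highest frequency 20).
d₁ = 20 − 12 = 8, d₂ = 20 − 16 = 4
Mode ≈ 80 + (8/(8+4)) × 5 = 80 + 3.3333 = 83.3333

83.33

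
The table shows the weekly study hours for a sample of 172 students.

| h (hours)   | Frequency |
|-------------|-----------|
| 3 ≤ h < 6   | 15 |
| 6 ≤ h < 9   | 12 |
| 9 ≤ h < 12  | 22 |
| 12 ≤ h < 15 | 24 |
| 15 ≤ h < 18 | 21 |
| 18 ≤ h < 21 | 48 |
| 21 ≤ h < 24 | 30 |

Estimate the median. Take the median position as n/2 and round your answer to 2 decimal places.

16.86

Cumulative frequencies: 15, 27, 49, 73, 94, 142, 172
n = 172; position = n/2 = 86.
This falls in the class 15 ≤ h < 18: L = 15, F = 73, f = 21, h = 3.
Median ≈ 15 + ((86 − 73) / 21) × 3 = 16.8571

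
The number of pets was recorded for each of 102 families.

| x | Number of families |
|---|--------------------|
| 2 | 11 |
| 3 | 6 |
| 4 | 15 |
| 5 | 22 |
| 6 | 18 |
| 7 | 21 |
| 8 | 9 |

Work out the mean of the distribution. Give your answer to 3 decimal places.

Values: 2, 3, 4, 5, 6, 7, 8
Σfx = 11×2 + 6×3 + 15×4 + 22×5 + 18×6 + 21×7 + 9×8 = 537
n = Σf = 102
Mean = 537 / 102 = 5.2647

5.265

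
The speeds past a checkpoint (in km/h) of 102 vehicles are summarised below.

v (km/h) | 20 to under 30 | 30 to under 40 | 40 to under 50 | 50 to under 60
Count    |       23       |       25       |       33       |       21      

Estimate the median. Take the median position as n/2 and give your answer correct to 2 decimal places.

40.91

Cumulative frequencies: 23, 48, 81, 102
n = 102; position = n/2 = 51.
This falls in the class 40 to under 50: L = 40, F = 48, f = 33, h = 10.
Median ≈ 40 + ((51 − 48) / 33) × 10 = 40.9091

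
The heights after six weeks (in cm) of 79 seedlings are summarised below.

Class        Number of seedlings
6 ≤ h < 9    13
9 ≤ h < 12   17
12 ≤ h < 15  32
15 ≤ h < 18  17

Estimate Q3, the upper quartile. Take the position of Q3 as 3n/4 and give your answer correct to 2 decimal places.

Cumulative frequencies: 13, 30, 62, 79
n = 79; position = 3n/4 = 59.25.
This falls in the class 12 ≤ h < 15: L = 12, F = 30, f = 32, h = 3.
Upper quartile ≈ 12 + ((59.25 − 30) / 32) × 3 = 14.7422

14.74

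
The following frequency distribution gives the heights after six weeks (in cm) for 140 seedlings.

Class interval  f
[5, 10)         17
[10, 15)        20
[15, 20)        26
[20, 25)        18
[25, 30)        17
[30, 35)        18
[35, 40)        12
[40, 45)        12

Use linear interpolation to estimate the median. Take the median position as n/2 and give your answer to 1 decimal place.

Cumulative frequencies: 17, 37, 63, 81, 98, 116, 128, 140
n = 140; position = n/2 = 70.
This falls in the class [20, 25): L = 20, F = 63, f = 18, h = 5.
Median ≈ 20 + ((70 − 63) / 18) × 5 = 21.9444

21.9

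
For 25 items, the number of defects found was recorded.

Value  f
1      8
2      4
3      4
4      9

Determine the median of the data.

Cumulative frequencies: 8, 12, 16, 25
n = 25, so the median is the value in position (n+1)/2 = 13.
Position 13 falls at value 3.

3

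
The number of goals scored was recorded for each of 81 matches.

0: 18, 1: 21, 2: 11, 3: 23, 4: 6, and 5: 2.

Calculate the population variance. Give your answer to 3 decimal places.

1.912

Values: 0, 1, 2, 3, 4, 5
n = 81, Σfx = 146, mean = 1.8025
Σfx² = 418
Σf(x − x̄)² = Σfx² − (Σfx)²/n = 418 − 146²/81 = 154.8395
Population variance = 154.8395 / 81 = 1.9116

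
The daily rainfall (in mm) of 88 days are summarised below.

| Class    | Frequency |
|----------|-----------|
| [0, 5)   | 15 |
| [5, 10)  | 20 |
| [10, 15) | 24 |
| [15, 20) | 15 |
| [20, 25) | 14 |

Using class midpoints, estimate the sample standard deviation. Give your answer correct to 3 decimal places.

6.575

Midpoints: 2.5, 7.5, 12.5, 17.5, 22.5
n = 88, Σfm = 1065, mean = 12.1023
Σfm² = 16650
Σf(m − x̄)² = Σfm² − (Σfm)²/n = 16650 − 1065²/88 = 3761.0795
Sample variance = 3761.0795 / 87 = 43.2308
Standard deviation = √43.2308 = 6.5750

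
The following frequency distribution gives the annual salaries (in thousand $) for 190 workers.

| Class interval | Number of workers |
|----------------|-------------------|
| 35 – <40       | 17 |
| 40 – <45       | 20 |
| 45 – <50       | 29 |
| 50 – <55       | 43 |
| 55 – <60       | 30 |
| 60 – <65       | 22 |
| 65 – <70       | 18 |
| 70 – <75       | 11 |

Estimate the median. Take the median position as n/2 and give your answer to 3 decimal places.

Cumulative frequencies: 17, 37, 66, 109, 139, 161, 179, 190
n = 190; position = n/2 = 95.
This falls in the class 50 – <55: L = 50, F = 66, f = 43, h = 5.
Median ≈ 50 + ((95 − 66) / 43) × 5 = 53.3721

53.372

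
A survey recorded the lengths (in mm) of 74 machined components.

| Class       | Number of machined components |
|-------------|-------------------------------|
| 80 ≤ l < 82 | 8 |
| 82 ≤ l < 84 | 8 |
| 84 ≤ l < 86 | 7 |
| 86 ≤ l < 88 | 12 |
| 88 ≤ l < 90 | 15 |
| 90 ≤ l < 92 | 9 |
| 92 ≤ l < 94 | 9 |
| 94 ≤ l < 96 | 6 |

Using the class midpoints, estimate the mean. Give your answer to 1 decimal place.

Midpoints: 81, 83, 85, 87, 89, 91, 93, 95
Σfm = 8×81 + 8×83 + 7×85 + 12×87 + 15×89 + 9×91 + 9×93 + 6×95 = 6512
n = Σf = 74
Mean = 6512 / 74 = 88.0000

88.0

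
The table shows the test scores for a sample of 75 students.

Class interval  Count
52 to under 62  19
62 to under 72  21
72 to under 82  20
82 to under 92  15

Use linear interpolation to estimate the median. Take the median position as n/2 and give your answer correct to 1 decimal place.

70.8

Cumulative frequencies: 19, 40, 60, 75
n = 75; position = n/2 = 37.5.
This falls in the class 62 to under 72: L = 62, F = 19, f = 21, h = 10.
Median ≈ 62 + ((37.5 − 19) / 21) × 10 = 70.8095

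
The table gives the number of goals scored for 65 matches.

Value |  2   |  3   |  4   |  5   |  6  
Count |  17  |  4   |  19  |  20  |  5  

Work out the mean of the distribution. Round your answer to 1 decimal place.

3.9

Values: 2, 3, 4, 5, 6
Σfx = 17×2 + 4×3 + 19×4 + 20×5 + 5×6 = 252
n = Σf = 65
Mean = 252 / 65 = 3.8769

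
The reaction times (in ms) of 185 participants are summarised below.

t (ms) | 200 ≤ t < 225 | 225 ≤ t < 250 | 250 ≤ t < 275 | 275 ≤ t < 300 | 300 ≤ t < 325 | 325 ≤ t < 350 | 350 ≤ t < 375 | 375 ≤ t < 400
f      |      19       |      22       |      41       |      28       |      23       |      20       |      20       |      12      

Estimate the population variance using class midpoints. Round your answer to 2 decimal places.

Midpoints: 212.5, 237.5, 262.5, 287.5, 312.5, 337.5, 362.5, 387.5
n = 185, Σfm = 53912.5, mean = 291.4189
Σfm² = 16192656.25
Σf(m − x̄)² = Σfm² − (Σfm)²/n = 16192656.25 − 53912.5²/185 = 481533.7838
Population variance = 481533.7838 / 185 = 2602.8853

2602.89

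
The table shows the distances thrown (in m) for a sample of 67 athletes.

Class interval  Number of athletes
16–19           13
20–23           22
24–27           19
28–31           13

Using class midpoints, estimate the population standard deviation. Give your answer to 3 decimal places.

Midpoints: 17.5, 21.5, 25.5, 29.5
n = 67, Σfm = 1568.5, mean = 23.4104
Σfm² = 37818.75
Σf(m − x̄)² = Σfm² − (Σfm)²/n = 37818.75 − 1568.5²/67 = 1099.4627
Population variance = 1099.4627 / 67 = 16.4099
Standard deviation = √16.4099 = 4.0509

4.051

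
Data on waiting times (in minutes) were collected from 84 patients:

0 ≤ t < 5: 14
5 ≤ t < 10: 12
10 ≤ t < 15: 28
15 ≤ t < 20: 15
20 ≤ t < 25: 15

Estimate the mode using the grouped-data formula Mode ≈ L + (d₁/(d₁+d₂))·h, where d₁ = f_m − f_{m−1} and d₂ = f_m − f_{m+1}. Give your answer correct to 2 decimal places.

Modal class: 10 ≤ t < 15 (highest frequency 28).
d₁ = 28 − 12 = 16, d₂ = 28 − 15 = 13
Mode ≈ 10 + (16/(16+13)) × 5 = 10 + 2.7586 = 12.7586

12.76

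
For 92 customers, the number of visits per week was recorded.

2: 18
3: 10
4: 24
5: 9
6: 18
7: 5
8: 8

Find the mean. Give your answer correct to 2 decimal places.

4.50

Values: 2, 3, 4, 5, 6, 7, 8
Σfx = 18×2 + 10×3 + 24×4 + 9×5 + 18×6 + 5×7 + 8×8 = 414
n = Σf = 92
Mean = 414 / 92 = 4.5000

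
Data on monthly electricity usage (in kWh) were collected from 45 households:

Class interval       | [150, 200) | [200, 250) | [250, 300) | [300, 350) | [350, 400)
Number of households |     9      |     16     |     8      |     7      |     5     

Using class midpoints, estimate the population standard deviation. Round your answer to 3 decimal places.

Midpoints: 175, 225, 275, 325, 375
n = 45, Σfm = 11525, mean = 256.1111
Σfm² = 3133125
Σf(m − x̄)² = Σfm² − (Σfm)²/n = 3133125 − 11525²/45 = 181444.4444
Population variance = 181444.4444 / 45 = 4032.0988
Standard deviation = √4032.0988 = 63.4988

63.499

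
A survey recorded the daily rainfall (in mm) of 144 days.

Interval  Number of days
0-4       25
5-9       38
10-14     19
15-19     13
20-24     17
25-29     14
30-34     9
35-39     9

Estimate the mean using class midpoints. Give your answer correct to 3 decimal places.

14.847

Midpoints: 2, 7, 12, 17, 22, 27, 32, 37
Σfm = 25×2 + 38×7 + 19×12 + 13×17 + 17×22 + 14×27 + 9×32 + 9×37 = 2138
n = Σf = 144
Mean = 2138 / 144 = 14.8472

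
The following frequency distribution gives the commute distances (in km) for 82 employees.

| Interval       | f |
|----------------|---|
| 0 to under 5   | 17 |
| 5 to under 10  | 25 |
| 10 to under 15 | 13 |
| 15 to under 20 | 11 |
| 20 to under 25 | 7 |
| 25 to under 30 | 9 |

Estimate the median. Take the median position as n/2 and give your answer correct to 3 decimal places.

Cumulative frequencies: 17, 42, 55, 66, 73, 82
n = 82; position = n/2 = 41.
This falls in the class 5 to under 10: L = 5, F = 17, f = 25, h = 5.
Median ≈ 5 + ((41 − 17) / 25) × 5 = 9.8000

9.800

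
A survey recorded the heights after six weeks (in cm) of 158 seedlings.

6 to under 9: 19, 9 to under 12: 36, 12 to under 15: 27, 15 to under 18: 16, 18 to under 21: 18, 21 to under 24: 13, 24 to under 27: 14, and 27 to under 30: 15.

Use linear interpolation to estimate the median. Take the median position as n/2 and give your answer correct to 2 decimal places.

Cumulative frequencies: 19, 55, 82, 98, 116, 129, 143, 158
n = 158; position = n/2 = 79.
This falls in the class 12 to under 15: L = 12, F = 55, f = 27, h = 3.
Median ≈ 12 + ((79 − 55) / 27) × 3 = 14.6667

14.67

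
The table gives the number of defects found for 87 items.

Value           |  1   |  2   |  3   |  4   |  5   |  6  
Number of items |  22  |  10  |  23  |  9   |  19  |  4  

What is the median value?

Cumulative frequencies: 22, 32, 55, 64, 83, 87
n = 87, so the median is the value in position (n+1)/2 = 44.
Position 44 falls at value 3.

3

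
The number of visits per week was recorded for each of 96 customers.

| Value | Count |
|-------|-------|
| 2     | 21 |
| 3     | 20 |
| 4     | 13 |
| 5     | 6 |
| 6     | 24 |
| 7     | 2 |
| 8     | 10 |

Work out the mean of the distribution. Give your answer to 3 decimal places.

Values: 2, 3, 4, 5, 6, 7, 8
Σfx = 21×2 + 20×3 + 13×4 + 6×5 + 24×6 + 2×7 + 10×8 = 422
n = Σf = 96
Mean = 422 / 96 = 4.3958

4.396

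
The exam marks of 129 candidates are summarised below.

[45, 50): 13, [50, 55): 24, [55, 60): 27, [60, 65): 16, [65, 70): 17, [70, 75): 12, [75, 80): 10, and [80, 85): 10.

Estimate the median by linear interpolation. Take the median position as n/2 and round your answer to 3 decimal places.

60.156

Cumulative frequencies: 13, 37, 64, 80, 97, 109, 119, 129
n = 129; position = n/2 = 64.5.
This falls in the class [60, 65): L = 60, F = 64, f = 16, h = 5.
Median ≈ 60 + ((64.5 − 64) / 16) × 5 = 60.1562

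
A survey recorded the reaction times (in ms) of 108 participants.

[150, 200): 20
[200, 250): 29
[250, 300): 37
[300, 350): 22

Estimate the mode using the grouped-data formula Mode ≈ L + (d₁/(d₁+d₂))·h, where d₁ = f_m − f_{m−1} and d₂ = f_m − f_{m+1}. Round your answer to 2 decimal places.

267.39

Modal class: [250, 300) (highest frequency 37).
d₁ = 37 − 29 = 8, d₂ = 37 − 22 = 15
Mode ≈ 250 + (8/(8+15)) × 50 = 250 + 17.3913 = 267.3913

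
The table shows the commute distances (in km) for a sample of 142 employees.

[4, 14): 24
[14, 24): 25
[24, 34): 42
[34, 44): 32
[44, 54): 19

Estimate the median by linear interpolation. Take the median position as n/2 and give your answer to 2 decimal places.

Cumulative frequencies: 24, 49, 91, 123, 142
n = 142; position = n/2 = 71.
This falls in the class [24, 34): L = 24, F = 49, f = 42, h = 10.
Median ≈ 24 + ((71 − 49) / 42) × 10 = 29.2381

29.24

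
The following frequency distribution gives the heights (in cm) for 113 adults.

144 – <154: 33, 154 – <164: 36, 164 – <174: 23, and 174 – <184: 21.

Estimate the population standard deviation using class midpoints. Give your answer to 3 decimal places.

10.764

Midpoints: 149, 159, 169, 179
n = 113, Σfm = 18287, mean = 161.8319
Σfm² = 2972513
Σf(m − x̄)² = Σfm² − (Σfm)²/n = 2972513 − 18287²/113 = 13093.8053
Population variance = 13093.8053 / 113 = 115.8744
Standard deviation = √115.8744 = 10.7645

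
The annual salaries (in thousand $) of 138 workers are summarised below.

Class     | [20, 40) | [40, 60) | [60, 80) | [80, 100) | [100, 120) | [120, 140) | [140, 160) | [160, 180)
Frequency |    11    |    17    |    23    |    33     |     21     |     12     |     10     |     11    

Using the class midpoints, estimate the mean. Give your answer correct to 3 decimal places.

Midpoints: 30, 50, 70, 90, 110, 130, 150, 170
Σfm = 11×30 + 17×50 + 23×70 + 33×90 + 21×110 + 12×130 + 10×150 + 11×170 = 13000
n = Σf = 138
Mean = 13000 / 138 = 94.2029

94.203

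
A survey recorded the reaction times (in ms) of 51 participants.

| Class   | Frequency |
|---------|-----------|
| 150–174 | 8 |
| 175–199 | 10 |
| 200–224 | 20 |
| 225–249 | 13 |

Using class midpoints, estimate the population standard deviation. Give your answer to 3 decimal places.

Midpoints: 162, 187, 212, 237
n = 51, Σfm = 10487, mean = 205.6275
Σfm² = 2188719
Σf(m − x̄)² = Σfm² − (Σfm)²/n = 2188719 − 10487²/51 = 32303.9216
Population variance = 32303.9216 / 51 = 633.4102
Standard deviation = √633.4102 = 25.1676

25.168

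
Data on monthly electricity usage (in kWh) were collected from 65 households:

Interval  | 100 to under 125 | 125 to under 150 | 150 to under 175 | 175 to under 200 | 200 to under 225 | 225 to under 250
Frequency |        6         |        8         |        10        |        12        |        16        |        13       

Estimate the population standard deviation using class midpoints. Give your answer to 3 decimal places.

39.703

Midpoints: 112.5, 137.5, 162.5, 187.5, 212.5, 237.5
n = 65, Σfm = 12137.5, mean = 186.7308
Σfm² = 2368906.25
Σf(m − x̄)² = Σfm² − (Σfm)²/n = 2368906.25 − 12137.5²/65 = 102461.5385
Population variance = 102461.5385 / 65 = 1576.3314
Standard deviation = √1576.3314 = 39.7030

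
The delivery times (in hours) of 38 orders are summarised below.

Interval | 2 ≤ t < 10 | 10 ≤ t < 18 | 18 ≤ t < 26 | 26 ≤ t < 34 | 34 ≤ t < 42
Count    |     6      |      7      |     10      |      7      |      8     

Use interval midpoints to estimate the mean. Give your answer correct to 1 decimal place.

22.8

Midpoints: 6, 14, 22, 30, 38
Σfm = 6×6 + 7×14 + 10×22 + 7×30 + 8×38 = 868
n = Σf = 38
Mean = 868 / 38 = 22.8421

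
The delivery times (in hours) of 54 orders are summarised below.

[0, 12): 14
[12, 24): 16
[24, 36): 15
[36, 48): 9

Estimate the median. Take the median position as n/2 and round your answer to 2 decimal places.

Cumulative frequencies: 14, 30, 45, 54
n = 54; position = n/2 = 27.
This falls in the class [12, 24): L = 12, F = 14, f = 16, h = 12.
Median ≈ 12 + ((27 − 14) / 16) × 12 = 21.7500

21.75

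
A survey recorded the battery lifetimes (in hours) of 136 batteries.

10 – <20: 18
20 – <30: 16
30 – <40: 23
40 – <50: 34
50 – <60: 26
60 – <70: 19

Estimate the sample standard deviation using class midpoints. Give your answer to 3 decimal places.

Midpoints: 15, 25, 35, 45, 55, 65
n = 136, Σfm = 5670, mean = 41.6912
Σfm² = 270000
Σf(m − x̄)² = Σfm² − (Σfm)²/n = 270000 − 5670²/136 = 33611.0294
Sample variance = 33611.0294 / 135 = 248.9706
Standard deviation = √248.9706 = 15.7788

15.779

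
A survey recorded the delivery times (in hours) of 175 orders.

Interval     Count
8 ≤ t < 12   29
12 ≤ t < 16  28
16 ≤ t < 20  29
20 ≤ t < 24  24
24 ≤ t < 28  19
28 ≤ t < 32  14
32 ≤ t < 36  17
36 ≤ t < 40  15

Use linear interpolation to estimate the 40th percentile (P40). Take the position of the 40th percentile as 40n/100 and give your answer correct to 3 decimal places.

Cumulative frequencies: 29, 57, 86, 110, 129, 143, 160, 175
n = 175; position = 40n/100 = 70.
This falls in the class 16 ≤ t < 20: L = 16, F = 57, f = 29, h = 4.
40th percentile ≈ 16 + ((70 − 57) / 29) × 4 = 17.7931

17.793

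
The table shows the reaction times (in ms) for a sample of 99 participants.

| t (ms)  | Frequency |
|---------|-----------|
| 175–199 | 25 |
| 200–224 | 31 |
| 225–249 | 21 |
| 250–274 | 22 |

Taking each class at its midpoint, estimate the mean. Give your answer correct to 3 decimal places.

222.101

Midpoints: 187, 212, 237, 262
Σfm = 25×187 + 31×212 + 21×237 + 22×262 = 21988
n = Σf = 99
Mean = 21988 / 99 = 222.1010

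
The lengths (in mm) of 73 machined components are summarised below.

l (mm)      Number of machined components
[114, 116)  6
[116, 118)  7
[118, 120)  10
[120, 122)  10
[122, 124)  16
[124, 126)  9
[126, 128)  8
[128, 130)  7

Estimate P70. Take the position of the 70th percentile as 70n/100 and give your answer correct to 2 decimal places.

124.47

Cumulative frequencies: 6, 13, 23, 33, 49, 58, 66, 73
n = 73; position = 70n/100 = 51.1.
This falls in the class [124, 126): L = 124, F = 49, f = 9, h = 2.
70th percentile ≈ 124 + ((51.1 − 49) / 9) × 2 = 124.4667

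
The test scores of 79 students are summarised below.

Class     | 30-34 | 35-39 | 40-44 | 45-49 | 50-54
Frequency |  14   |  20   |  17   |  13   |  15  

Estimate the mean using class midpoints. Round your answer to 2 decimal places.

Midpoints: 32, 37, 42, 47, 52
Σfm = 14×32 + 20×37 + 17×42 + 13×47 + 15×52 = 3293
n = Σf = 79
Mean = 3293 / 79 = 41.6835

41.68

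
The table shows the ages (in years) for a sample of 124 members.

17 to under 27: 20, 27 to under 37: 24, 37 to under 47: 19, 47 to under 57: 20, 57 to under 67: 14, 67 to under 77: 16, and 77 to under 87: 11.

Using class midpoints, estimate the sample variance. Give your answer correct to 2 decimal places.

368.63

Midpoints: 22, 32, 42, 52, 62, 72, 82
n = 124, Σfm = 5968, mean = 48.1290
Σfm² = 332576
Σf(m − x̄)² = Σfm² − (Σfm)²/n = 332576 − 5968²/124 = 45341.9355
Sample variance = 45341.9355 / 123 = 368.6336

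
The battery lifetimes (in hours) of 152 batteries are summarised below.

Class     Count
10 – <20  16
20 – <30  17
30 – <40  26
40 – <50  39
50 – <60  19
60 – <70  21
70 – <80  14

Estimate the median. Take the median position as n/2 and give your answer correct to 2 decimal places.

44.36

Cumulative frequencies: 16, 33, 59, 98, 117, 138, 152
n = 152; position = n/2 = 76.
This falls in the class 40 – <50: L = 40, F = 59, f = 39, h = 10.
Median ≈ 40 + ((76 − 59) / 39) × 10 = 44.3590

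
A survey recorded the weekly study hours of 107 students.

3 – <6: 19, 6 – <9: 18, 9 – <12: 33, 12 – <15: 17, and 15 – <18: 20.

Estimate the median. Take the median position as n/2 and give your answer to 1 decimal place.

10.5

Cumulative frequencies: 19, 37, 70, 87, 107
n = 107; position = n/2 = 53.5.
This falls in the class 9 – <12: L = 9, F = 37, f = 33, h = 3.
Median ≈ 9 + ((53.5 − 37) / 33) × 3 = 10.5000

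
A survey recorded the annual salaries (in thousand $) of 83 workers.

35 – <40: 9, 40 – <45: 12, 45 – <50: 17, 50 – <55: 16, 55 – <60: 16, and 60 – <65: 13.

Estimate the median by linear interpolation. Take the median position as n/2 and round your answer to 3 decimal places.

Cumulative frequencies: 9, 21, 38, 54, 70, 83
n = 83; position = n/2 = 41.5.
This falls in the class 50 – <55: L = 50, F = 38, f = 16, h = 5.
Median ≈ 50 + ((41.5 − 38) / 16) × 5 = 51.0938

51.094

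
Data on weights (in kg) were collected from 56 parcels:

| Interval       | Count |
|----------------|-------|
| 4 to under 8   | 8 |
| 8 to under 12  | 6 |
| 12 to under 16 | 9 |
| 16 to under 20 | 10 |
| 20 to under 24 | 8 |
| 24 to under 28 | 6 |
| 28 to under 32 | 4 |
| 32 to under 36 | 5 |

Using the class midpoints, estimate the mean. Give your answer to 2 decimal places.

Midpoints: 6, 10, 14, 18, 22, 26, 30, 34
Σfm = 8×6 + 6×10 + 9×14 + 10×18 + 8×22 + 6×26 + 4×30 + 5×34 = 1036
n = Σf = 56
Mean = 1036 / 56 = 18.5000

18.50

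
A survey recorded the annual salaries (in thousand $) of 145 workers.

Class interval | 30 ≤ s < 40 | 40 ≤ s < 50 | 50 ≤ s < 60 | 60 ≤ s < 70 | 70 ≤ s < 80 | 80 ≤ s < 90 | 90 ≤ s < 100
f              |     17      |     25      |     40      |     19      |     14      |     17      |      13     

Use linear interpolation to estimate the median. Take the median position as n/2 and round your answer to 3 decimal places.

Cumulative frequencies: 17, 42, 82, 101, 115, 132, 145
n = 145; position = n/2 = 72.5.
This falls in the class 50 ≤ s < 60: L = 50, F = 42, f = 40, h = 10.
Median ≈ 50 + ((72.5 − 42) / 40) × 10 = 57.6250

57.625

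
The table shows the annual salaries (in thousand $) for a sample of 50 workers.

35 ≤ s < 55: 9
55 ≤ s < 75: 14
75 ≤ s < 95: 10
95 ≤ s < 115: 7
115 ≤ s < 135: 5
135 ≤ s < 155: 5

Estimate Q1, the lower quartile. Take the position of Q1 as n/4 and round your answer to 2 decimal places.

60.00

Cumulative frequencies: 9, 23, 33, 40, 45, 50
n = 50; position = n/4 = 12.5.
This falls in the class 55 ≤ s < 75: L = 55, F = 9, f = 14, h = 20.
Lower quartile ≈ 55 + ((12.5 − 9) / 14) × 20 = 60.0000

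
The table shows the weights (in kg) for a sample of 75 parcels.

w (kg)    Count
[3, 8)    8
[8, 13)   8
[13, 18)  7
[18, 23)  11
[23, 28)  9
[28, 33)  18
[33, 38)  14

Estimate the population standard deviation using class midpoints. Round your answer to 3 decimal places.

9.944

Midpoints: 5.5, 10.5, 15.5, 20.5, 25.5, 30.5, 35.5
n = 75, Σfm = 1737.5, mean = 23.1667
Σfm² = 47668.75
Σf(m − x̄)² = Σfm² − (Σfm)²/n = 47668.75 − 1737.5²/75 = 7416.6667
Population variance = 7416.6667 / 75 = 98.8889
Standard deviation = √98.8889 = 9.9443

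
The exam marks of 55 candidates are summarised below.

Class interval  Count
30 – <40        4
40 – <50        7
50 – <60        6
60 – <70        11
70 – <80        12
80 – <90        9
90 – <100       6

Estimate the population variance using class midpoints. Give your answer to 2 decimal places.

Midpoints: 35, 45, 55, 65, 75, 85, 95
n = 55, Σfm = 3735, mean = 67.9091
Σfm² = 270375
Σf(m − x̄)² = Σfm² − (Σfm)²/n = 270375 − 3735²/55 = 16734.5455
Population variance = 16734.5455 / 55 = 304.2645

304.26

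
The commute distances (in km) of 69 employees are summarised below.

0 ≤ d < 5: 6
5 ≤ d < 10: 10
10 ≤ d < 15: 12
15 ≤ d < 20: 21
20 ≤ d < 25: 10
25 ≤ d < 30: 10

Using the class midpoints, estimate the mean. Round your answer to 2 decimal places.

Midpoints: 2.5, 7.5, 12.5, 17.5, 22.5, 27.5
Σfm = 6×2.5 + 10×7.5 + 12×12.5 + 21×17.5 + 10×22.5 + 10×27.5 = 1107.5
n = Σf = 69
Mean = 1107.5 / 69 = 16.0507

16.05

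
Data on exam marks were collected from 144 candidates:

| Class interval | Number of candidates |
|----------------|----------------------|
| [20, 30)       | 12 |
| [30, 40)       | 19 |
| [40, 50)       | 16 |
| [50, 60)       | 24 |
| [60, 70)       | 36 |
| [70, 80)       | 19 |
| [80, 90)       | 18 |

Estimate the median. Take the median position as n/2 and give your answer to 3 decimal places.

Cumulative frequencies: 12, 31, 47, 71, 107, 126, 144
n = 144; position = n/2 = 72.
This falls in the class [60, 70): L = 60, F = 71, f = 36, h = 10.
Median ≈ 60 + ((72 − 71) / 36) × 10 = 60.2778

60.278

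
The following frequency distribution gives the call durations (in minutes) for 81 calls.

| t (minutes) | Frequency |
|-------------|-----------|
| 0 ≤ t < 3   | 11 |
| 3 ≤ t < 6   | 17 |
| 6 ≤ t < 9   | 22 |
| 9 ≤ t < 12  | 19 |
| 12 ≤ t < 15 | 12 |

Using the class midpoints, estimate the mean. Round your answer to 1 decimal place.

Midpoints: 1.5, 4.5, 7.5, 10.5, 13.5
Σfm = 11×1.5 + 17×4.5 + 22×7.5 + 19×10.5 + 12×13.5 = 619.5
n = Σf = 81
Mean = 619.5 / 81 = 7.6481

7.6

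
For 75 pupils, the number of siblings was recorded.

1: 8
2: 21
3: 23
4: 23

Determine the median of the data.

3

Cumulative frequencies: 8, 29, 52, 75
n = 75, so the median is the value in position (n+1)/2 = 38.
Position 38 falls at value 3.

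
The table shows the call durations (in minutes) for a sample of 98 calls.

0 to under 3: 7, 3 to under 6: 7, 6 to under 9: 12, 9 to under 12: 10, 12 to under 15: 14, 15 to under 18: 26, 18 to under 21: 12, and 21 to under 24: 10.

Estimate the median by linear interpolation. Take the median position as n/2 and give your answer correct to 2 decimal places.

Cumulative frequencies: 7, 14, 26, 36, 50, 76, 88, 98
n = 98; position = n/2 = 49.
This falls in the class 12 to under 15: L = 12, F = 36, f = 14, h = 3.
Median ≈ 12 + ((49 − 36) / 14) × 3 = 14.7857

14.79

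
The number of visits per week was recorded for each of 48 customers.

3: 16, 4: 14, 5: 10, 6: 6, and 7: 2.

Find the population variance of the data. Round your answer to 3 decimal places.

1.354

Values: 3, 4, 5, 6, 7
n = 48, Σfx = 204, mean = 4.2500
Σfx² = 932
Σf(x − x̄)² = Σfx² − (Σfx)²/n = 932 − 204²/48 = 65.0000
Population variance = 65.0000 / 48 = 1.3542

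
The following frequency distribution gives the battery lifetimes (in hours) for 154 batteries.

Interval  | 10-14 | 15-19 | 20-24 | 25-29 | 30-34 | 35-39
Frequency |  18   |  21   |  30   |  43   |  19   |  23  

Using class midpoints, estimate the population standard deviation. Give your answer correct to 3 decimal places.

Midpoints: 12, 17, 22, 27, 32, 37
n = 154, Σfm = 3853, mean = 25.0195
Σfm² = 105471
Σf(m − x̄)² = Σfm² − (Σfm)²/n = 105471 − 3853²/154 = 9070.9416
Population variance = 9070.9416 / 154 = 58.9022
Standard deviation = √58.9022 = 7.6748

7.675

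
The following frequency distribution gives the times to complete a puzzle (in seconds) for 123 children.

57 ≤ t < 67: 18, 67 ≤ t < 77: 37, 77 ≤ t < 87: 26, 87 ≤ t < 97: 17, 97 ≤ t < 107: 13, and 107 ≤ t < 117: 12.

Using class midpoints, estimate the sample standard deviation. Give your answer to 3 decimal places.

Midpoints: 62, 72, 82, 92, 102, 112
n = 123, Σfm = 10146, mean = 82.4878
Σfm² = 865492
Σf(m − x̄)² = Σfm² − (Σfm)²/n = 865492 − 10146²/123 = 28570.7317
Sample variance = 28570.7317 / 122 = 234.1863
Standard deviation = √234.1863 = 15.3031

15.303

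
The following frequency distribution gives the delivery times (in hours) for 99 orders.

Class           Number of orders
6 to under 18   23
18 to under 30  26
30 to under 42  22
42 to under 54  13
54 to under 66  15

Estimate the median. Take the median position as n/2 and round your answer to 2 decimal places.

Cumulative frequencies: 23, 49, 71, 84, 99
n = 99; position = n/2 = 49.5.
This falls in the class 30 to under 42: L = 30, F = 49, f = 22, h = 12.
Median ≈ 30 + ((49.5 − 49) / 22) × 12 = 30.2727

30.27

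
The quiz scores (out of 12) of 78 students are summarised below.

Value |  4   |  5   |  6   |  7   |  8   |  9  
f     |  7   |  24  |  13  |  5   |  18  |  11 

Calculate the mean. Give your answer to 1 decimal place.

Values: 4, 5, 6, 7, 8, 9
Σfx = 7×4 + 24×5 + 13×6 + 5×7 + 18×8 + 11×9 = 504
n = Σf = 78
Mean = 504 / 78 = 6.4615

6.5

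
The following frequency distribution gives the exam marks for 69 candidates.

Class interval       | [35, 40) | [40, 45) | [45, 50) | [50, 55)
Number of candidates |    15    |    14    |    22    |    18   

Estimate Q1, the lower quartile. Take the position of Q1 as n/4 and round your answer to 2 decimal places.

Cumulative frequencies: 15, 29, 51, 69
n = 69; position = n/4 = 17.25.
This falls in the class [40, 45): L = 40, F = 15, f = 14, h = 5.
Lower quartile ≈ 40 + ((17.25 − 15) / 14) × 5 = 40.8036

40.80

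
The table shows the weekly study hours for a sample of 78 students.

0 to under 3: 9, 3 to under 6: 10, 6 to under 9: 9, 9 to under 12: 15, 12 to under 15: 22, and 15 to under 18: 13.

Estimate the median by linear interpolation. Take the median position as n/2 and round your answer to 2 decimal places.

Cumulative frequencies: 9, 19, 28, 43, 65, 78
n = 78; position = n/2 = 39.
This falls in the class 9 to under 12: L = 9, F = 28, f = 15, h = 3.
Median ≈ 9 + ((39 − 28) / 15) × 3 = 11.2000

11.20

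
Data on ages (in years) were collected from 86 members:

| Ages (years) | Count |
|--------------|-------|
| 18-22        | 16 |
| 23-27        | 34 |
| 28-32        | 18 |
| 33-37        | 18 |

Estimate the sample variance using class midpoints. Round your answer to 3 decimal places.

Midpoints: 20, 25, 30, 35
n = 86, Σfm = 2340, mean = 27.2093
Σfm² = 65900
Σf(m − x̄)² = Σfm² − (Σfm)²/n = 65900 − 2340²/86 = 2230.2326
Sample variance = 2230.2326 / 85 = 26.2380

26.238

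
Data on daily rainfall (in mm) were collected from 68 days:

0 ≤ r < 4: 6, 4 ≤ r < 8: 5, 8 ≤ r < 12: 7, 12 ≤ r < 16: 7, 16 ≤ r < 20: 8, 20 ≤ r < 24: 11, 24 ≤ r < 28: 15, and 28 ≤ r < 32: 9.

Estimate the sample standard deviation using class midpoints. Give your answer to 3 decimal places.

Midpoints: 2, 6, 10, 14, 18, 22, 26, 30
n = 68, Σfm = 1256, mean = 18.4706
Σfm² = 28432
Σf(m − x̄)² = Σfm² − (Σfm)²/n = 28432 − 1256²/68 = 5232.9412
Sample variance = 5232.9412 / 67 = 78.1036
Standard deviation = √78.1036 = 8.8376

8.838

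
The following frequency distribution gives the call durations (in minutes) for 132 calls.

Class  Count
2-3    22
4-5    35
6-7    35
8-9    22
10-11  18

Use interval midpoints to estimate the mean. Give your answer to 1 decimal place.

6.2

Midpoints: 2.5, 4.5, 6.5, 8.5, 10.5
Σfm = 22×2.5 + 35×4.5 + 35×6.5 + 22×8.5 + 18×10.5 = 816
n = Σf = 132
Mean = 816 / 132 = 6.1818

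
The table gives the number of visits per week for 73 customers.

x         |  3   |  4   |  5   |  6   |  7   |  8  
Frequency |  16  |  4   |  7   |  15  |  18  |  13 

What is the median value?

Cumulative frequencies: 16, 20, 27, 42, 60, 73
n = 73, so the median is the value in position (n+1)/2 = 37.
Position 37 falls at value 6.

6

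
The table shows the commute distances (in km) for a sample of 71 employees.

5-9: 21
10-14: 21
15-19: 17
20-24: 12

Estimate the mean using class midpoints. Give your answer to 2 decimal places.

13.41

Midpoints: 7, 12, 17, 22
Σfm = 21×7 + 21×12 + 17×17 + 12×22 = 952
n = Σf = 71
Mean = 952 / 71 = 13.4085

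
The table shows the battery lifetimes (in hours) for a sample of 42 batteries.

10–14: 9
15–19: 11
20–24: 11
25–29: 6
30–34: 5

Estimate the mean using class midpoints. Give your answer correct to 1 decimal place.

20.5

Midpoints: 12, 17, 22, 27, 32
Σfm = 9×12 + 11×17 + 11×22 + 6×27 + 5×32 = 859
n = Σf = 42
Mean = 859 / 42 = 20.4524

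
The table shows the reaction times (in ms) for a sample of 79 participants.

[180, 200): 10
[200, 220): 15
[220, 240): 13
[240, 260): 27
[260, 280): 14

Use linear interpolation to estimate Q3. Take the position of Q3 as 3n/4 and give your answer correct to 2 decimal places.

Cumulative frequencies: 10, 25, 38, 65, 79
n = 79; position = 3n/4 = 59.25.
This falls in the class [240, 260): L = 240, F = 38, f = 27, h = 20.
Upper quartile ≈ 240 + ((59.25 − 38) / 27) × 20 = 255.7407

255.74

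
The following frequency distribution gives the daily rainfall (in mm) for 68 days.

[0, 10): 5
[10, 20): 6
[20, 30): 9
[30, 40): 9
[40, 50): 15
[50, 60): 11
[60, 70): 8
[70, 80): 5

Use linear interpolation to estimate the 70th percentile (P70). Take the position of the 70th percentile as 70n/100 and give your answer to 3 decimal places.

53.273

Cumulative frequencies: 5, 11, 20, 29, 44, 55, 63, 68
n = 68; position = 70n/100 = 47.6.
This falls in the class [50, 60): L = 50, F = 44, f = 11, h = 10.
70th percentile ≈ 50 + ((47.6 − 44) / 11) × 10 = 53.2727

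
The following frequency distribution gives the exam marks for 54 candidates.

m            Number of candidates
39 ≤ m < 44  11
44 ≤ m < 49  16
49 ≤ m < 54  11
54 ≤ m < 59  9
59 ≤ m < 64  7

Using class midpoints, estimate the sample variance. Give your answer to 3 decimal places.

Midpoints: 41.5, 46.5, 51.5, 56.5, 61.5
n = 54, Σfm = 2706, mean = 50.1111
Σfm² = 137921.5
Σf(m − x̄)² = Σfm² − (Σfm)²/n = 137921.5 − 2706²/54 = 2320.8333
Sample variance = 2320.8333 / 53 = 43.7893

43.789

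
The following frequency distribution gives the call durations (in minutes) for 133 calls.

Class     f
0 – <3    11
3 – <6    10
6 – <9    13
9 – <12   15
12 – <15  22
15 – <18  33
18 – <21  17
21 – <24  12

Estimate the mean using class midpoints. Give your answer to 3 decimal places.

13.229

Midpoints: 1.5, 4.5, 7.5, 10.5, 13.5, 16.5, 19.5, 22.5
Σfm = 11×1.5 + 10×4.5 + 13×7.5 + 15×10.5 + 22×13.5 + 33×16.5 + 17×19.5 + 12×22.5 = 1759.5
n = Σf = 133
Mean = 1759.5 / 133 = 13.2293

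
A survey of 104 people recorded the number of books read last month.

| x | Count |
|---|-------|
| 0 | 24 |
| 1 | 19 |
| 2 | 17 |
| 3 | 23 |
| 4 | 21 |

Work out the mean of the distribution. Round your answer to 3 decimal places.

1.981

Values: 0, 1, 2, 3, 4
Σfx = 24×0 + 19×1 + 17×2 + 23×3 + 21×4 = 206
n = Σf = 104
Mean = 206 / 104 = 1.9808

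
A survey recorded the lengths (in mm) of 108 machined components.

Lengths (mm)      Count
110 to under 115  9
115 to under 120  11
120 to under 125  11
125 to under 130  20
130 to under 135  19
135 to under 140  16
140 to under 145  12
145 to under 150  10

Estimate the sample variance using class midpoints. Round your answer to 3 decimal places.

Midpoints: 112.5, 117.5, 122.5, 127.5, 132.5, 137.5, 142.5, 147.5
n = 108, Σfm = 14105, mean = 130.6019
Σfm² = 1853275
Σf(m − x̄)² = Σfm² − (Σfm)²/n = 1853275 − 14105²/108 = 11135.8796
Sample variance = 11135.8796 / 107 = 104.0736

104.074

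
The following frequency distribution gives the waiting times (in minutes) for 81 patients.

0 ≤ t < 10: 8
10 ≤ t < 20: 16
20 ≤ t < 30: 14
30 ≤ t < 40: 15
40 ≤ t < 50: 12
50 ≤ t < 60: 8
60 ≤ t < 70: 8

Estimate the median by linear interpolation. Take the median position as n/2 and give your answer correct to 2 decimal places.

31.67

Cumulative frequencies: 8, 24, 38, 53, 65, 73, 81
n = 81; position = n/2 = 40.5.
This falls in the class 30 ≤ t < 40: L = 30, F = 38, f = 15, h = 10.
Median ≈ 30 + ((40.5 − 38) / 15) × 10 = 31.6667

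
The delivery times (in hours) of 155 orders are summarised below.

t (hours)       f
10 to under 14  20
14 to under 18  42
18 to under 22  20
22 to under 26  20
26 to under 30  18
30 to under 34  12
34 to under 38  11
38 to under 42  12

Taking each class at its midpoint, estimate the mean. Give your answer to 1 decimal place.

22.9

Midpoints: 12, 16, 20, 24, 28, 32, 36, 40
Σfm = 20×12 + 42×16 + 20×20 + 20×24 + 18×28 + 12×32 + 11×36 + 12×40 = 3556
n = Σf = 155
Mean = 3556 / 155 = 22.9419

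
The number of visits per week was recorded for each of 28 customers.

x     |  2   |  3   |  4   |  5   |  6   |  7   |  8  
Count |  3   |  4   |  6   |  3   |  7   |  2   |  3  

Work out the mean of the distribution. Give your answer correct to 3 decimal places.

Values: 2, 3, 4, 5, 6, 7, 8
Σfx = 3×2 + 4×3 + 6×4 + 3×5 + 7×6 + 2×7 + 3×8 = 137
n = Σf = 28
Mean = 137 / 28 = 4.8929

4.893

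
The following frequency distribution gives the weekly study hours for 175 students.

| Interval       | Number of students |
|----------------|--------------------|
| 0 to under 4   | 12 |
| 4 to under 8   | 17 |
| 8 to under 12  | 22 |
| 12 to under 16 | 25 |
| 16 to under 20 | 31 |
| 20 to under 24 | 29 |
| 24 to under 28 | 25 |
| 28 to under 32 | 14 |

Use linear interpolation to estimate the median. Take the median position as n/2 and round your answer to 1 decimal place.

Cumulative frequencies: 12, 29, 51, 76, 107, 136, 161, 175
n = 175; position = n/2 = 87.5.
This falls in the class 16 to under 20: L = 16, F = 76, f = 31, h = 4.
Median ≈ 16 + ((87.5 − 76) / 31) × 4 = 17.4839

17.5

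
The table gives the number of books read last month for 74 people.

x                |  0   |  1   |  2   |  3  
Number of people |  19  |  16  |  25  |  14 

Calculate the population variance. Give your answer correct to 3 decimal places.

1.140

Values: 0, 1, 2, 3
n = 74, Σfx = 108, mean = 1.4595
Σfx² = 242
Σf(x − x̄)² = Σfx² − (Σfx)²/n = 242 − 108²/74 = 84.3784
Population variance = 84.3784 / 74 = 1.1402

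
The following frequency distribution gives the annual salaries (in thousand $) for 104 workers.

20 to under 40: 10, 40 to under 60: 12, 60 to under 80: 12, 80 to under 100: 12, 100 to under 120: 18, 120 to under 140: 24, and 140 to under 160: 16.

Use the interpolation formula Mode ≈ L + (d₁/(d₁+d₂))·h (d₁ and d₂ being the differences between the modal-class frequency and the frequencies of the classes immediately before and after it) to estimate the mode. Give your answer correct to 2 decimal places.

Modal class: 120 to under 140 (highest frequency 24).
d₁ = 24 − 18 = 6, d₂ = 24 − 16 = 8
Mode ≈ 120 + (6/(6+8)) × 20 = 120 + 8.5714 = 128.5714

128.57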